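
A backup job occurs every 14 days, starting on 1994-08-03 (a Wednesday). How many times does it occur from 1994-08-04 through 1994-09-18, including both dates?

3

Occurrences land 14·i days after 1994-08-03 for i = 0, 1, 2, …
1994-08-04 is 1 day after the start; 1 ÷ 14 = 0 remainder 1; since the remainder is 1, round up to i = 1. First occurrence in the window: #2 on 1994-08-17 (1×14 = 14 days in).
1994-09-18 is 46 days after the start; 46 ÷ 14 = 3 remainder 4. Last occurrence in the window: #4 on 1994-09-14.
Occurrences #2 through #4: 3 in total.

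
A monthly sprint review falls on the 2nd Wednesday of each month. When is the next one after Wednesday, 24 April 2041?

April 2041 starts on a Monday; its first Wednesday is the 3rd, so the 2nd Wednesday is the 10th — 10 April 2041.
That is not after 24 April 2041, so look at May 2041.
May 2041 starts on a Wednesday; its first Wednesday is the 1st, so the 2nd Wednesday is the 8th — 8 May 2041.

8 May 2041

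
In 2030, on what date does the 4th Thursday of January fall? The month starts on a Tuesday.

24 January 2030

January 2030 begins on a Tuesday, so the first Thursday is January 3 (2 days later).
The 4th Thursday is 3 weeks later: 3 + 21 = 24.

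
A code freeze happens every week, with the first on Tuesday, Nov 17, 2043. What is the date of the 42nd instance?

Aug 30, 2044

The 42nd occurrence is 41 intervals after the first: 41 × 7 = 287 days after Nov 17, 2043.
Nov has 30 days — 13 days to the end of Nov leaves 274.
Dec has 31 days (243 left).
Jan has 31 days (212 left).
Feb has 29 days (183 left).
Mar has 31 days (152 left).
Apr has 30 days (122 left).
May has 31 days (91 left).
Jun has 30 days (61 left).
Jul has 31 days (30 left).
30 days into Aug → Aug 30, 2044.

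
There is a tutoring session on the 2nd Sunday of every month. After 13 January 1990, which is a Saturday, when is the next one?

14 January 1990

January 1990 starts on a Monday; its first Sunday is the 7th, so the 2nd Sunday is the 14th — 14 January 1990.
14 January 1990 is after 13 January 1990, so that is the next one.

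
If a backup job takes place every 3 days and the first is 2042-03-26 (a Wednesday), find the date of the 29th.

The 29th occurrence is 28 intervals after the first: 28 × 3 = 84 days after 2042-03-26.
March has 31 days — 5 days to the end of March leaves 79.
April has 30 days (49 left).
May has 31 days (18 left).
18 days into June → 2042-06-18.

2042-06-18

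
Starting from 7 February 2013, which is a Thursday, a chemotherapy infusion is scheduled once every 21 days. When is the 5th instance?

2 May 2013

The 5th occurrence is 4 intervals after the first: 4 × 21 = 84 days after 7 February 2013.
February has 28 days — 21 days to the end of February leaves 63.
March has 31 days (32 left).
April has 30 days (2 left).
2 days into May → 2 May 2013.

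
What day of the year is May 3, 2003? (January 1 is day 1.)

Days in months before May: 31 + 28 + 31 + 30 = 120.
Plus 3 days into May → day 123.

123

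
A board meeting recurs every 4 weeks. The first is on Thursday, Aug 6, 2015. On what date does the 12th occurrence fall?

The 12th occurrence is 11 intervals after the first: 11 × 28 = 308 days after Aug 6, 2015.
Aug has 31 days — 25 days to the end of Aug leaves 283.
Sep has 30 days (253 left).
Oct has 31 days (222 left).
Nov has 30 days (192 left).
Dec has 31 days (161 left).
Jan has 31 days (130 left).
Feb has 29 days (101 left).
Mar has 31 days (70 left).
Apr has 30 days (40 left).
May has 31 days (9 left).
9 days into Jun → Jun 9, 2016.

Jun 9, 2016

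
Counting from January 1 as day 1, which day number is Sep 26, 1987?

269

Days in months before Sep: 31 + 28 + 31 + 30 + 31 + 30 + 31 + 31 = 243.
Plus 26 days into Sep → day 269.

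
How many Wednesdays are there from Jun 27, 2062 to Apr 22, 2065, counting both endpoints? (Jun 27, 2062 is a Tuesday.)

148

Jun 27, 2062 is a Tuesday; the first Wednesday on or after it is Jun 28, 2062 (1 day later).
From Jun 28, 2062 to Apr 22, 2065: 186 + 365 + 366 + 112 = 1029 days (rest of 2062, 2063, 2064, to Apr 22, 2065 in 2065).
1029 ÷ 7 = 147 full weeks with remainder 0, so 147 more Wednesdays after the first → 148.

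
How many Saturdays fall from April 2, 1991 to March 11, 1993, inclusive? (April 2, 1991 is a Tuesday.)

April 2, 1991 is a Tuesday; the first Saturday on or after it is April 6, 1991 (4 days later).
From April 6, 1991 to March 11, 1993: 269 + 366 + 70 = 705 days (rest of 1991, 1992, to March 11, 1993 in 1993).
705 ÷ 7 = 100 full weeks with remainder 5, so 100 more Saturdays after the first → 101.

101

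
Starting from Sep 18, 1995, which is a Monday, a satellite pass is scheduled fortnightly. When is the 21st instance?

The 21st occurrence is 20 intervals after the first: 20 × 14 = 280 days after Sep 18, 1995.
Sep has 30 days — 12 days to the end of Sep leaves 268.
Oct has 31 days (237 left).
Nov has 30 days (207 left).
Dec has 31 days (176 left).
Jan has 31 days (145 left).
Feb has 29 days (116 left).
Mar has 31 days (85 left).
Apr has 30 days (55 left).
May has 31 days (24 left).
24 days into Jun → Jun 24, 1996.

Jun 24, 1996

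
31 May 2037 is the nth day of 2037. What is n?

Days in months before May: 31 + 28 + 31 + 30 = 120.
Plus 31 days into May → day 151.

151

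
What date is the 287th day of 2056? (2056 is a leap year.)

13 October 2056

January has 31 days (287 − 31 = 256 remain).
February has 29 days (256 − 29 = 227 remain).
March has 31 days (227 − 31 = 196 remain).
April has 30 days (196 − 30 = 166 remain).
May has 31 days (166 − 31 = 135 remain).
June has 30 days (135 − 30 = 105 remain).
July has 31 days (105 − 31 = 74 remain).
August has 31 days (74 − 31 = 43 remain).
September has 30 days (43 − 30 = 13 remain).
13 into October → October 13.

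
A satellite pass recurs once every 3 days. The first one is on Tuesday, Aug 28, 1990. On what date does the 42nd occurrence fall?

The 42nd occurrence is 41 intervals after the first: 41 × 3 = 123 days after Aug 28, 1990.
Aug has 31 days — 3 days to the end of Aug leaves 120.
Sep has 30 days (90 left).
Oct has 31 days (59 left).
Nov has 30 days (29 left).
29 days into Dec → Dec 29, 1990.

Dec 29, 1990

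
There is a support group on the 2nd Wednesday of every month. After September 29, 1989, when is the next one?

September 1989 starts on a Friday; its first Wednesday is the 6th, so the 2nd Wednesday is the 13th — September 13, 1989.
That is not after September 29, 1989, so look at October 1989.
October 1989 starts on a Sunday; its first Wednesday is the 4th, so the 2nd Wednesday is the 11th — October 11, 1989.

October 11, 1989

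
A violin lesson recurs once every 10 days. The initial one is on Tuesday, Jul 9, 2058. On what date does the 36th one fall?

The 36th occurrence is 35 intervals after the first: 35 × 10 = 350 days after Jul 9, 2058.
Jul has 31 days — 22 days to the end of Jul leaves 328.
Aug has 31 days (297 left).
Sep has 30 days (267 left).
Oct has 31 days (236 left).
Nov has 30 days (206 left).
Dec has 31 days (175 left).
Jan has 31 days (144 left).
Feb has 28 days (116 left).
Mar has 31 days (85 left).
Apr has 30 days (55 left).
May has 31 days (24 left).
24 days into Jun → Jun 24, 2059.

Jun 24, 2059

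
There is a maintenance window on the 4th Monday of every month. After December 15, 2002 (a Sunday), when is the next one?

December 2002 starts on a Sunday; its first Monday is the 2nd, so the 4th Monday is the 23rd — December 23, 2002.
December 23, 2002 is after December 15, 2002, so that is the next one.

December 23, 2002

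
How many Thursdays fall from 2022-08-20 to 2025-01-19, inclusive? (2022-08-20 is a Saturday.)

126

2022-08-20 is a Saturday; the first Thursday on or after it is 2022-08-25 (5 days later).
From 2022-08-25 to 2025-01-19: 128 + 365 + 366 + 19 = 878 days (rest of 2022, 2023, 2024, to 2025-01-19 in 2025).
878 ÷ 7 = 125 full weeks with remainder 3, so 125 more Thursdays after the first → 126.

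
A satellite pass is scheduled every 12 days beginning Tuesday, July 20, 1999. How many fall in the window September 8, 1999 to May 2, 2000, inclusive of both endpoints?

Occurrences land 12·i days after July 20, 1999 for i = 0, 1, 2, …
September 8, 1999 is 50 days after the start; 50 ÷ 12 = 4 remainder 2; since the remainder is 2, round up to i = 5. First occurrence in the window: #6 on September 18, 1999 (5×12 = 60 days in).
May 2, 2000 is 287 days after the start; 287 ÷ 12 = 23 remainder 11. Last occurrence in the window: #24 on April 21, 2000.
Occurrences #6 through #24: 19 in total.

19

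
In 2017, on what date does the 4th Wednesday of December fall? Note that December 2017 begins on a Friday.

December 27, 2017

December 2017 begins on a Friday, so the first Wednesday is December 6 (5 days later).
The 4th Wednesday is 3 weeks later: 6 + 21 = 27.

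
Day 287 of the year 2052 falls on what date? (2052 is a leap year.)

January has 31 days (287 − 31 = 256 remain).
February has 29 days (256 − 29 = 227 remain).
March has 31 days (227 − 31 = 196 remain).
April has 30 days (196 − 30 = 166 remain).
May has 31 days (166 − 31 = 135 remain).
June has 30 days (135 − 30 = 105 remain).
July has 31 days (105 − 31 = 74 remain).
August has 31 days (74 − 31 = 43 remain).
September has 30 days (43 − 30 = 13 remain).
13 into October → October 13.

October 13, 2052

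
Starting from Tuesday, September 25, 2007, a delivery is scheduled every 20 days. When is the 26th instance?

The 26th occurrence is 25 intervals after the first: 25 × 20 = 500 days after September 25, 2007.
September has 30 days — 5 days to the end of September leaves 495.
From end of September to end of 2007 is 92 days (403 left).
2008 has 366 days (37 left).
January has 31 days (6 left).
6 days into February → February 6, 2009.

February 6, 2009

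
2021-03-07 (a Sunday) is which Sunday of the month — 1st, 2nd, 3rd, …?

Day 7 falls in week ⌈7/7⌉ of the month.
Days 1–7 hold the 1st Sunday, 8–14 the 2nd, 15–21 the 3rd, 22–28 the 4th, 29–31 the 5th.
7 is in the range for the 1st.

1st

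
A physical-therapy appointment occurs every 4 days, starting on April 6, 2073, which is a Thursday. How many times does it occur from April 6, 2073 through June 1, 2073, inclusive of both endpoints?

Occurrences land 4·i days after April 6, 2073 for i = 0, 1, 2, …
The window opens on the start date, so the first occurrence inside is #1 on April 6, 2073.
June 1, 2073 is 56 days after the start; 56 ÷ 4 = 14 remainder 0. Last occurrence in the window: #15 on June 1, 2073.
Occurrences #1 through #15: 15 in total.

15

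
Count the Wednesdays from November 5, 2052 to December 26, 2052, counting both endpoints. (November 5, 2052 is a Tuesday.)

November 5, 2052 is a Tuesday; the first Wednesday on or after it is November 6, 2052 (1 day later).
From November 6, 2052 to December 26, 2052: 24 + 26 = 50 days (rest of November, December).
50 ÷ 7 = 7 full weeks with remainder 1, so 7 more Wednesdays after the first → 8.

8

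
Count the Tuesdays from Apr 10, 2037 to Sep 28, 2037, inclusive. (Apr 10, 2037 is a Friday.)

Apr 10, 2037 is a Friday; the first Tuesday on or after it is Apr 14, 2037 (4 days later).
From Apr 14, 2037 to Sep 28, 2037: 16 + 31 + 30 + 31 + 31 + 28 = 167 days (rest of Apr, May, Jun, Jul, Aug, Sep).
167 ÷ 7 = 23 full weeks with remainder 6, so 23 more Tuesdays after the first → 24.

24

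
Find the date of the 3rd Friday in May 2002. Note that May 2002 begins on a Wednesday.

May 17, 2002

May 2002 begins on a Wednesday, so the first Friday is May 3 (2 days later).
The 3rd Friday is 2 weeks later: 3 + 14 = 17.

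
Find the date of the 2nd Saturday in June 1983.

June 1983 begins on a Wednesday, so the first Saturday is June 4 (3 days later).
The 2nd Saturday is 1 weeks later: 4 + 7 = 11.

1983-06-11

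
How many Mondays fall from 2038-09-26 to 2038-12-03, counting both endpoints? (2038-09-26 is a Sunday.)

10

2038-09-26 is a Sunday; the first Monday on or after it is 2038-09-27 (1 day later).
From 2038-09-27 to 2038-12-03: 3 + 31 + 30 + 3 = 67 days (rest of September, October, November, December).
67 ÷ 7 = 9 full weeks with remainder 4, so 9 more Mondays after the first → 10.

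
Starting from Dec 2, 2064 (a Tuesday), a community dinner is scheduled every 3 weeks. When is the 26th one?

May 11, 2066

The 26th occurrence is 25 intervals after the first: 25 × 21 = 525 days after Dec 2, 2064.
Dec has 31 days — 29 days to the end of Dec leaves 496.
2065 has 365 days (131 left).
Jan has 31 days (100 left).
Feb has 28 days (72 left).
Mar has 31 days (41 left).
Apr has 30 days (11 left).
11 days into May → May 11, 2066.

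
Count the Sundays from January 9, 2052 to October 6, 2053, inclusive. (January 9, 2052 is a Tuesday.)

91

January 9, 2052 is a Tuesday; the first Sunday on or after it is January 14, 2052 (5 days later).
From January 14, 2052 to October 6, 2053: 352 + 279 = 631 days (rest of 2052, to October 6, 2053 in 2053).
631 ÷ 7 = 90 full weeks with remainder 1, so 90 more Sundays after the first → 91.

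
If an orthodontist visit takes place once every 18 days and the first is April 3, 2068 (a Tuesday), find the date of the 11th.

The 11th occurrence is 10 intervals after the first: 10 × 18 = 180 days after April 3, 2068.
April has 30 days — 27 days to the end of April leaves 153.
May has 31 days (122 left).
June has 30 days (92 left).
July has 31 days (61 left).
August has 31 days (30 left).
30 days into September → September 30, 2068.

September 30, 2068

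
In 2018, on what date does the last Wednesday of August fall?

The first Wednesday of August 2018 is August 1.
August 2018 has 31 days. Adding weeks: 1, 8, 15, 22, 29 — the last one ≤ 31 is the 29th.

2018-08-29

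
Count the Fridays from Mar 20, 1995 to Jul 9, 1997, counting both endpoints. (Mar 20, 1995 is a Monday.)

Mar 20, 1995 is a Monday; the first Friday on or after it is Mar 24, 1995 (4 days later).
From Mar 24, 1995 to Jul 9, 1997: 282 + 366 + 190 = 838 days (rest of 1995, 1996, to Jul 9, 1997 in 1997).
838 ÷ 7 = 119 full weeks with remainder 5, so 119 more Fridays after the first → 120.

120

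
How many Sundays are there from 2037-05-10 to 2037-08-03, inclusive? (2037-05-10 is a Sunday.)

13

2037-05-10 is a Sunday; the first Sunday on or after it is 2037-05-10.
From 2037-05-10 to 2037-08-03: 21 + 30 + 31 + 3 = 85 days (rest of May, June, July, August).
85 ÷ 7 = 12 full weeks with remainder 1, so 12 more Sundays after the first → 13.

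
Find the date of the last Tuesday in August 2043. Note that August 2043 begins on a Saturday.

August 2043 begins on a Saturday, so the first Tuesday is August 4 (3 days later).
August 2043 has 31 days. Adding weeks: 4, 11, 18, 25 — the last one ≤ 31 is the 25th.

2043-08-25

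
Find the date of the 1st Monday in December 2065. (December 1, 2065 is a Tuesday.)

2065-12-07

December 2065 begins on a Tuesday, so the first Monday is December 7 (6 days later).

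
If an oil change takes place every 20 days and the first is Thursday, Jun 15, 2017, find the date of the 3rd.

Jul 25, 2017

The 3rd occurrence is 2 intervals after the first: 2 × 20 = 40 days after Jun 15, 2017.
Jun has 30 days — 15 days to the end of Jun leaves 25.
25 days into Jul → Jul 25, 2017.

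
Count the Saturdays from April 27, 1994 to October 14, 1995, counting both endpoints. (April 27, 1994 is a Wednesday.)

77

April 27, 1994 is a Wednesday; the first Saturday on or after it is April 30, 1994 (3 days later).
From April 30, 1994 to October 14, 1995: 245 + 287 = 532 days (rest of 1994, to October 14, 1995 in 1995).
532 ÷ 7 = 76 full weeks with remainder 0, so 76 more Saturdays after the first → 77.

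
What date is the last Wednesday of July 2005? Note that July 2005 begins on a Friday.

July 2005 begins on a Friday, so the first Wednesday is July 6 (5 days later).
July 2005 has 31 days. Adding weeks: 6, 13, 20, 27 — the last one ≤ 31 is the 27th.

2005-07-27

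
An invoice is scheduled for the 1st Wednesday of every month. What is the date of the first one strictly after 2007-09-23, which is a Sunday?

2007-10-03

September 2007 starts on a Saturday, so its 1st Wednesday is 2007-09-05 (4 days in).
That is not after 2007-09-23, so look at October 2007.
October 2007 starts on a Monday, so its 1st Wednesday is 2007-10-03 (2 days in).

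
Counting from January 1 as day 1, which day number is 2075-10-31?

Days in months before October: 31 + 28 + 31 + 30 + 31 + 30 + 31 + 31 + 30 = 273.
Plus 31 days into October → day 304.

304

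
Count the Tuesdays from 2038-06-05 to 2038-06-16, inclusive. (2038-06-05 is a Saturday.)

2038-06-05 is a Saturday; the first Tuesday on or after it is 2038-06-08 (3 days later).
From 2038-06-08 to 2038-06-16 is 16 − 8 = 8 days.
8 ÷ 7 = 1 full weeks with remainder 1, so 1 more Tuesdays after the first → 2.

2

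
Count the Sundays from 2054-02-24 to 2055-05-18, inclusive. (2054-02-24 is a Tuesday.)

64

2054-02-24 is a Tuesday; the first Sunday on or after it is 2054-03-01 (5 days later).
From 2054-03-01 to 2055-05-18: 305 + 138 = 443 days (rest of 2054, to 2055-05-18 in 2055).
443 ÷ 7 = 63 full weeks with remainder 2, so 63 more Sundays after the first → 64.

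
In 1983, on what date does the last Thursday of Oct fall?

Oct 27, 1983

Oct 1983 begins on a Saturday, so the first Thursday is Oct 6 (5 days later).
Oct 1983 has 31 days. Adding weeks: 6, 13, 20, 27 — the last one ≤ 31 is the 27th.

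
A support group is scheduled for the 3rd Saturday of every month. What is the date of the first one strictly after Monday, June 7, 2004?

June 2004 starts on a Tuesday; its first Saturday is the 5th, so the 3rd Saturday is the 19th — June 19, 2004.
June 19, 2004 is after June 7, 2004, so that is the next one.

June 19, 2004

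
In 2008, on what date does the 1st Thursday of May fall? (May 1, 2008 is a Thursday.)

May 2008 begins on a Thursday, so the first Thursday is May 1.

May 1, 2008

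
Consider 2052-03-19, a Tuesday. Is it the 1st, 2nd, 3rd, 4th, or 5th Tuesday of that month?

3rd

Day 19 falls in week ⌈19/7⌉ of the month.
Days 1–7 hold the 1st Tuesday, 8–14 the 2nd, 15–21 the 3rd, 22–28 the 4th, 29–31 the 5th.
19 is in the range for the 3rd.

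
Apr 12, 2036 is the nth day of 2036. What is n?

Days in months before Apr: 31 + 29 + 31 = 91.
Plus 12 days into Apr → day 103.

103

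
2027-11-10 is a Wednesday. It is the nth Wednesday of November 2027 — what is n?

Day 10 falls in week ⌈10/7⌉ of the month.
Days 1–7 hold the 1st Wednesday, 8–14 the 2nd, 15–21 the 3rd, 22–28 the 4th, 29–31 the 5th.
10 is in the range for the 2nd.

2nd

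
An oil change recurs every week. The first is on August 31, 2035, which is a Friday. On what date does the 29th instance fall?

March 14, 2036

The 29th occurrence is 28 intervals after the first: 28 × 7 = 196 days after August 31, 2035.
August has 31 days — 0 days to the end of August leaves 196.
September has 30 days (166 left).
October has 31 days (135 left).
November has 30 days (105 left).
December has 31 days (74 left).
January has 31 days (43 left).
February has 29 days (14 left).
14 days into March → March 14, 2036.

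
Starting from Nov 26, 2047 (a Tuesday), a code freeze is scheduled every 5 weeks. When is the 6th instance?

May 19, 2048

The 6th occurrence is 5 intervals after the first: 5 × 35 = 175 days after Nov 26, 2047.
Nov has 30 days — 4 days to the end of Nov leaves 171.
Dec has 31 days (140 left).
Jan has 31 days (109 left).
Feb has 29 days (80 left).
Mar has 31 days (49 left).
Apr has 30 days (19 left).
19 days into May → May 19, 2048.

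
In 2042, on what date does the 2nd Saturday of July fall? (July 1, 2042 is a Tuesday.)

12 July 2042

July 2042 begins on a Tuesday, so the first Saturday is July 5 (4 days later).
The 2nd Saturday is 1 weeks later: 5 + 7 = 12.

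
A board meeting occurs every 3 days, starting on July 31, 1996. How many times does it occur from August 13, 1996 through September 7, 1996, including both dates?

Occurrences land 3·i days after July 31, 1996 for i = 0, 1, 2, …
August 13, 1996 is 13 days after the start; 13 ÷ 3 = 4 remainder 1; since the remainder is 1, round up to i = 5. First occurrence in the window: #6 on August 15, 1996 (5×3 = 15 days in).
September 7, 1996 is 38 days after the start; 38 ÷ 3 = 12 remainder 2. Last occurrence in the window: #13 on September 5, 1996.
Occurrences #6 through #13: 8 in total.

8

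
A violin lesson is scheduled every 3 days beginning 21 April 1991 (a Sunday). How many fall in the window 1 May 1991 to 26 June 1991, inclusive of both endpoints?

19

Occurrences land 3·i days after 21 April 1991 for i = 0, 1, 2, …
1 May 1991 is 10 days after the start; 10 ÷ 3 = 3 remainder 1; since the remainder is 1, round up to i = 4. First occurrence in the window: #5 on 3 May 1991 (4×3 = 12 days in).
26 June 1991 is 66 days after the start; 66 ÷ 3 = 22 remainder 0. Last occurrence in the window: #23 on 26 June 1991.
Occurrences #5 through #23: 19 in total.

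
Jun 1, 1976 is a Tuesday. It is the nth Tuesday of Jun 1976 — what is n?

1st

Day 1 falls in week ⌈1/7⌉ of the month.
Days 1–7 hold the 1st Tuesday, 8–14 the 2nd, 15–21 the 3rd, 22–28 the 4th, 29–31 the 5th.
1 is in the range for the 1st.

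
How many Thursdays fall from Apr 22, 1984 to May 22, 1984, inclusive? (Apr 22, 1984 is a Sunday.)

4

Apr 22, 1984 is a Sunday; the first Thursday on or after it is Apr 26, 1984 (4 days later).
From Apr 26, 1984 to May 22, 1984: 4 + 22 = 26 days (rest of Apr, May).
26 ÷ 7 = 3 full weeks with remainder 5, so 3 more Thursdays after the first → 4.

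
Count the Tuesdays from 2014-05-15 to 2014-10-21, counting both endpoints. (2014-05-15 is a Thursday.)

23

2014-05-15 is a Thursday; the first Tuesday on or after it is 2014-05-20 (5 days later).
From 2014-05-20 to 2014-10-21: 11 + 30 + 31 + 31 + 30 + 21 = 154 days (rest of May, June, July, August, September, October).
154 ÷ 7 = 22 full weeks with remainder 0, so 22 more Tuesdays after the first → 23.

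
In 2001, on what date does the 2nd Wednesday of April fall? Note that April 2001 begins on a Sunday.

April 11, 2001

April 2001 begins on a Sunday, so the first Wednesday is April 4 (3 days later).
The 2nd Wednesday is 1 weeks later: 4 + 7 = 11.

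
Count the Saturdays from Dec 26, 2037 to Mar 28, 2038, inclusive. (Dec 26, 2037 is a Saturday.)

Dec 26, 2037 is a Saturday; the first Saturday on or after it is Dec 26, 2037.
From Dec 26, 2037 to Mar 28, 2038: 5 + 31 + 28 + 28 = 92 days (rest of Dec, Jan, Feb, Mar).
92 ÷ 7 = 13 full weeks with remainder 1, so 13 more Saturdays after the first → 14.

14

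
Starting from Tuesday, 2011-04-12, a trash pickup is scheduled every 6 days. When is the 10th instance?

The 10th occurrence is 9 intervals after the first: 9 × 6 = 54 days after 2011-04-12.
April has 30 days — 18 days to the end of April leaves 36.
May has 31 days (5 left).
5 days into June → 2011-06-05.

2011-06-05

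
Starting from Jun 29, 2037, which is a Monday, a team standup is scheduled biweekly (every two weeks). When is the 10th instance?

The 10th occurrence is 9 intervals after the first: 9 × 14 = 126 days after Jun 29, 2037.
Jun has 30 days — 1 day to the end of Jun leaves 125.
Jul has 31 days (94 left).
Aug has 31 days (63 left).
Sep has 30 days (33 left).
Oct has 31 days (2 left).
2 days into Nov → Nov 2, 2037.

Nov 2, 2037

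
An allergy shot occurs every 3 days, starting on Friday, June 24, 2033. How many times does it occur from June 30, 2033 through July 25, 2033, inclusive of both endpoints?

Occurrences land 3·i days after June 24, 2033 for i = 0, 1, 2, …
June 30, 2033 is 6 days after the start; 6 ÷ 3 = 2 remainder 0. First occurrence in the window: #3 on June 30, 2033 (2×3 = 6 days in).
July 25, 2033 is 31 days after the start; 31 ÷ 3 = 10 remainder 1. Last occurrence in the window: #11 on July 24, 2033.
Occurrences #3 through #11: 9 in total.

9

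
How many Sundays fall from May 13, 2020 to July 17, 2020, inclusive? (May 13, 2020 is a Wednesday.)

May 13, 2020 is a Wednesday; the first Sunday on or after it is May 17, 2020 (4 days later).
From May 17, 2020 to July 17, 2020: 14 + 30 + 17 = 61 days (rest of May, June, July).
61 ÷ 7 = 8 full weeks with remainder 5, so 8 more Sundays after the first → 9.

9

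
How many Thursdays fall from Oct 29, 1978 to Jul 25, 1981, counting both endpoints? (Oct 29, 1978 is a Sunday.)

143

Oct 29, 1978 is a Sunday; the first Thursday on or after it is Nov 2, 1978 (4 days later).
From Nov 2, 1978 to Jul 25, 1981: 59 + 365 + 366 + 206 = 996 days (rest of 1978, 1979, 1980, to Jul 25, 1981 in 1981).
996 ÷ 7 = 142 full weeks with remainder 2, so 142 more Thursdays after the first → 143.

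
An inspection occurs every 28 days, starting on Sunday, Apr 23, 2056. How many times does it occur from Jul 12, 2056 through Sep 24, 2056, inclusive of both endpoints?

Occurrences land 28·i days after Apr 23, 2056 for i = 0, 1, 2, …
Jul 12, 2056 is 80 days after the start; 80 ÷ 28 = 2 remainder 24; since the remainder is 24, round up to i = 3. First occurrence in the window: #4 on Jul 16, 2056 (3×28 = 84 days in).
Sep 24, 2056 is 154 days after the start; 154 ÷ 28 = 5 remainder 14. Last occurrence in the window: #6 on Sep 10, 2056.
Occurrences #4 through #6: 3 in total.

3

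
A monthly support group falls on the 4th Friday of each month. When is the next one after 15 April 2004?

23 April 2004

April 2004 starts on a Thursday; its first Friday is the 2nd, so the 4th Friday is the 23rd — 23 April 2004.
23 April 2004 is after 15 April 2004, so that is the next one.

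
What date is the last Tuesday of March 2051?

28 March 2051

The first Tuesday of March 2051 is March 7.
March 2051 has 31 days. Adding weeks: 7, 14, 21, 28 — the last one ≤ 31 is the 28th.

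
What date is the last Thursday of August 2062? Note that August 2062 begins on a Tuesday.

August 2062 begins on a Tuesday, so the first Thursday is August 3 (2 days later).
August 2062 has 31 days. Adding weeks: 3, 10, 17, 24, 31 — the last one ≤ 31 is the 31st.

2062-08-31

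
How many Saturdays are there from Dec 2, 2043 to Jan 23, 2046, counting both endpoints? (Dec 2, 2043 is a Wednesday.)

112

Dec 2, 2043 is a Wednesday; the first Saturday on or after it is Dec 5, 2043 (3 days later).
From Dec 5, 2043 to Jan 23, 2046: 26 + 366 + 365 + 23 = 780 days (rest of 2043, 2044, 2045, to Jan 23, 2046 in 2046).
780 ÷ 7 = 111 full weeks with remainder 3, so 111 more Saturdays after the first → 112.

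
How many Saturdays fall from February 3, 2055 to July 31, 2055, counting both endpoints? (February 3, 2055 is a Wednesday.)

February 3, 2055 is a Wednesday; the first Saturday on or after it is February 6, 2055 (3 days later).
From February 6, 2055 to July 31, 2055: 22 + 31 + 30 + 31 + 30 + 31 = 175 days (rest of February, March, April, May, June, July).
175 ÷ 7 = 25 full weeks with remainder 0, so 25 more Saturdays after the first → 26.

26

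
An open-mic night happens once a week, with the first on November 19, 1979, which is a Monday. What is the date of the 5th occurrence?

The 5th occurrence is 4 intervals after the first: 4 × 7 = 28 days after November 19, 1979.
November has 30 days — 11 days to the end of November leaves 17.
17 days into December → December 17, 1979.

December 17, 1979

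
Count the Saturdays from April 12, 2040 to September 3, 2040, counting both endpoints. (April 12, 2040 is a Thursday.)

21

April 12, 2040 is a Thursday; the first Saturday on or after it is April 14, 2040 (2 days later).
From April 14, 2040 to September 3, 2040: 16 + 31 + 30 + 31 + 31 + 3 = 142 days (rest of April, May, June, July, August, September).
142 ÷ 7 = 20 full weeks with remainder 2, so 20 more Saturdays after the first → 21.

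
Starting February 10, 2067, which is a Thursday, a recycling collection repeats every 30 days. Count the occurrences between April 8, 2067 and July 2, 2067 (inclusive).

Occurrences land 30·i days after February 10, 2067 for i = 0, 1, 2, …
April 8, 2067 is 57 days after the start; 57 ÷ 30 = 1 remainder 27; since the remainder is 27, round up to i = 2. First occurrence in the window: #3 on April 11, 2067 (2×30 = 60 days in).
July 2, 2067 is 142 days after the start; 142 ÷ 30 = 4 remainder 22. Last occurrence in the window: #5 on June 10, 2067.
Occurrences #3 through #5: 3 in total.

3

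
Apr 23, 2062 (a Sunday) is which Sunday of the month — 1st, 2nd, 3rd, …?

4th

Day 23 falls in week ⌈23/7⌉ of the month.
Days 1–7 hold the 1st Sunday, 8–14 the 2nd, 15–21 the 3rd, 22–28 the 4th, 29–31 the 5th.
23 is in the range for the 4th.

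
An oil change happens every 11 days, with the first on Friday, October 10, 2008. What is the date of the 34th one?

The 34th occurrence is 33 intervals after the first: 33 × 11 = 363 days after October 10, 2008.
October has 31 days — 21 days to the end of October leaves 342.
November has 30 days (312 left).
December has 31 days (281 left).
January has 31 days (250 left).
February has 28 days (222 left).
March has 31 days (191 left).
April has 30 days (161 left).
May has 31 days (130 left).
June has 30 days (100 left).
July has 31 days (69 left).
August has 31 days (38 left).
September has 30 days (8 left).
8 days into October → October 8, 2009.

October 8, 2009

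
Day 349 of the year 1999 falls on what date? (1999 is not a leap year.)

1999-12-15

January has 31 days (349 − 31 = 318 remain).
February has 28 days (318 − 28 = 290 remain).
March has 31 days (290 − 31 = 259 remain).
April has 30 days (259 − 30 = 229 remain).
May has 31 days (229 − 31 = 198 remain).
June has 30 days (198 − 30 = 168 remain).
July has 31 days (168 − 31 = 137 remain).
August has 31 days (137 − 31 = 106 remain).
September has 30 days (106 − 30 = 76 remain).
October has 31 days (76 − 31 = 45 remain).
November has 30 days (45 − 30 = 15 remain).
15 into December → December 15.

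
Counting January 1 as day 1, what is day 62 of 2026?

Mar 3, 2026

Jan has 31 days (62 − 31 = 31 remain).
Feb has 28 days (31 − 28 = 3 remain).
3 into Mar → Mar 3.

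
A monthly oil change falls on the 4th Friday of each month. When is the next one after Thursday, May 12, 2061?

May 27, 2061

May 2061 starts on a Sunday; its first Friday is the 6th, so the 4th Friday is the 27th — May 27, 2061.
May 27, 2061 is after May 12, 2061, so that is the next one.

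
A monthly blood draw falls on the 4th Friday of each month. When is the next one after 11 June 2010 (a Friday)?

25 June 2010

June 2010 starts on a Tuesday; its first Friday is the 4th, so the 4th Friday is the 25th — 25 June 2010.
25 June 2010 is after 11 June 2010, so that is the next one.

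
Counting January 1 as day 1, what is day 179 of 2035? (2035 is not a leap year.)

January has 31 days (179 − 31 = 148 remain).
February has 28 days (148 − 28 = 120 remain).
March has 31 days (120 − 31 = 89 remain).
April has 30 days (89 − 30 = 59 remain).
May has 31 days (59 − 31 = 28 remain).
28 into June → June 28.

2035-06-28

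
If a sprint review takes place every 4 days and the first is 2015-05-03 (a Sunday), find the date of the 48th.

The 48th occurrence is 47 intervals after the first: 47 × 4 = 188 days after 2015-05-03.
May has 31 days — 28 days to the end of May leaves 160.
June has 30 days (130 left).
July has 31 days (99 left).
August has 31 days (68 left).
September has 30 days (38 left).
October has 31 days (7 left).
7 days into November → 2015-11-07.

2015-11-07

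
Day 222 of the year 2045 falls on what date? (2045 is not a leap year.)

2045-08-10

January has 31 days (222 − 31 = 191 remain).
February has 28 days (191 − 28 = 163 remain).
March has 31 days (163 − 31 = 132 remain).
April has 30 days (132 − 30 = 102 remain).
May has 31 days (102 − 31 = 71 remain).
June has 30 days (71 − 30 = 41 remain).
July has 31 days (41 − 31 = 10 remain).
10 into August → August 10.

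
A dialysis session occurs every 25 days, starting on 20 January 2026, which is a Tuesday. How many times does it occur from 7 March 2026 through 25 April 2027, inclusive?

17

Occurrences land 25·i days after 20 January 2026 for i = 0, 1, 2, …
7 March 2026 is 46 days after the start; 46 ÷ 25 = 1 remainder 21; since the remainder is 21, round up to i = 2. First occurrence in the window: #3 on 11 March 2026 (2×25 = 50 days in).
25 April 2027 is 460 days after the start; 460 ÷ 25 = 18 remainder 10. Last occurrence in the window: #19 on 15 April 2027.
Occurrences #3 through #19: 17 in total.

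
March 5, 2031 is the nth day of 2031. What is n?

Days in months before March: 31 + 28 = 59.
Plus 5 days into March → day 64.

64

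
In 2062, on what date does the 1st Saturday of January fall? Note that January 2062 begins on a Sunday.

2062-01-07

January 2062 begins on a Sunday, so the first Saturday is January 7 (6 days later).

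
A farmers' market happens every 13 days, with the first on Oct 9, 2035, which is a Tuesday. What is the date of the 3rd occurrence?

Nov 4, 2035

The 3rd occurrence is 2 intervals after the first: 2 × 13 = 26 days after Oct 9, 2035.
Oct has 31 days — 22 days to the end of Oct leaves 4.
4 days into Nov → Nov 4, 2035.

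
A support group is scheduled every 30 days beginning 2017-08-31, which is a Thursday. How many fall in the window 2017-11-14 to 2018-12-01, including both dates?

Occurrences land 30·i days after 2017-08-31 for i = 0, 1, 2, …
2017-11-14 is 75 days after the start; 75 ÷ 30 = 2 remainder 15; since the remainder is 15, round up to i = 3. First occurrence in the window: #4 on 2017-11-29 (3×30 = 90 days in).
2018-12-01 is 457 days after the start; 457 ÷ 30 = 15 remainder 7. Last occurrence in the window: #16 on 2018-11-24.
Occurrences #4 through #16: 13 in total.

13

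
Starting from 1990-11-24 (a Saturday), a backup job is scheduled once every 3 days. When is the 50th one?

1991-04-20

The 50th occurrence is 49 intervals after the first: 49 × 3 = 147 days after 1990-11-24.
November has 30 days — 6 days to the end of November leaves 141.
December has 31 days (110 left).
January has 31 days (79 left).
February has 28 days (51 left).
March has 31 days (20 left).
20 days into April → 1991-04-20.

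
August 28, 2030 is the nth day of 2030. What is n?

240

Days in months before August: 31 + 28 + 31 + 30 + 31 + 30 + 31 = 212.
Plus 28 days into August → day 240.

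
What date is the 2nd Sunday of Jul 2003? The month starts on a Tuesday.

Jul 13, 2003

Jul 2003 begins on a Tuesday, so the first Sunday is Jul 6 (5 days later).
The 2nd Sunday is 1 weeks later: 6 + 7 = 13.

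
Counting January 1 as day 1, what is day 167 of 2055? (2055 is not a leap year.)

Jun 16, 2055

Jan has 31 days (167 − 31 = 136 remain).
Feb has 28 days (136 − 28 = 108 remain).
Mar has 31 days (108 − 31 = 77 remain).
Apr has 30 days (77 − 30 = 47 remain).
May has 31 days (47 − 31 = 16 remain).
16 into Jun → Jun 16.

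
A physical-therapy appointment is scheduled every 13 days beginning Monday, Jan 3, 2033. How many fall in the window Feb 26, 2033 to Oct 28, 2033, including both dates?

Occurrences land 13·i days after Jan 3, 2033 for i = 0, 1, 2, …
Feb 26, 2033 is 54 days after the start; 54 ÷ 13 = 4 remainder 2; since the remainder is 2, round up to i = 5. First occurrence in the window: #6 on Mar 9, 2033 (5×13 = 65 days in).
Oct 28, 2033 is 298 days after the start; 298 ÷ 13 = 22 remainder 12. Last occurrence in the window: #23 on Oct 16, 2033.
Occurrences #6 through #23: 18 in total.

18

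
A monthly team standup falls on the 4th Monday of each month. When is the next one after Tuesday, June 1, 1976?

June 28, 1976

June 1976 starts on a Tuesday; its first Monday is the 7th, so the 4th Monday is the 28th — June 28, 1976.
June 28, 1976 is after June 1, 1976, so that is the next one.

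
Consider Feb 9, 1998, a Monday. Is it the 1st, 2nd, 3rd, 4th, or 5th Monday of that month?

Day 9 falls in week ⌈9/7⌉ of the month.
Days 1–7 hold the 1st Monday, 8–14 the 2nd, 15–21 the 3rd, 22–28 the 4th, 29–31 the 5th.
9 is in the range for the 2nd.

2nd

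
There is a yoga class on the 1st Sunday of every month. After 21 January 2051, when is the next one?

January 2051 starts on a Sunday, so its 1st Sunday is 1 January 2051.
That is not after 21 January 2051, so look at February 2051.
February 2051 starts on a Wednesday, so its 1st Sunday is 5 February 2051 (4 days in).

5 February 2051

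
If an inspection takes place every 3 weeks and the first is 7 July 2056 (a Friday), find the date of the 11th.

The 11th occurrence is 10 intervals after the first: 10 × 21 = 210 days after 7 July 2056.
July has 31 days — 24 days to the end of July leaves 186.
August has 31 days (155 left).
September has 30 days (125 left).
October has 31 days (94 left).
November has 30 days (64 left).
December has 31 days (33 left).
January has 31 days (2 left).
2 days into February → 2 February 2057.

2 February 2057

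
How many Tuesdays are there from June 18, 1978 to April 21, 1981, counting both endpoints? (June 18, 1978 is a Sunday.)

149

June 18, 1978 is a Sunday; the first Tuesday on or after it is June 20, 1978 (2 days later).
From June 20, 1978 to April 21, 1981: 194 + 365 + 366 + 111 = 1036 days (rest of 1978, 1979, 1980, to April 21, 1981 in 1981).
1036 ÷ 7 = 148 full weeks with remainder 0, so 148 more Tuesdays after the first → 149.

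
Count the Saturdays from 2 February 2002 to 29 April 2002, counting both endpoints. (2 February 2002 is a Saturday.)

2 February 2002 is a Saturday; the first Saturday on or after it is 2 February 2002.
From 2 February 2002 to 29 April 2002: 26 + 31 + 29 = 86 days (rest of February, March, April).
86 ÷ 7 = 12 full weeks with remainder 2, so 12 more Saturdays after the first → 13.

13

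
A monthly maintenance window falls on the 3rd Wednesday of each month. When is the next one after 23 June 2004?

21 July 2004

June 2004 starts on a Tuesday; its first Wednesday is the 2nd, so the 3rd Wednesday is the 16th — 16 June 2004.
That is not after 23 June 2004, so look at July 2004.
July 2004 starts on a Thursday; its first Wednesday is the 7th, so the 3rd Wednesday is the 21st — 21 July 2004.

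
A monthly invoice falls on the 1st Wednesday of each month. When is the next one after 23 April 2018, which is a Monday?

April 2018 starts on a Sunday, so its 1st Wednesday is 4 April 2018 (3 days in).
That is not after 23 April 2018, so look at May 2018.
May 2018 starts on a Tuesday, so its 1st Wednesday is 2 May 2018 (1 day in).

2 May 2018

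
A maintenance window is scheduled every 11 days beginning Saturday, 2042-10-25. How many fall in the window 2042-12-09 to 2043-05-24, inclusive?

15

Occurrences land 11·i days after 2042-10-25 for i = 0, 1, 2, …
2042-12-09 is 45 days after the start; 45 ÷ 11 = 4 remainder 1; since the remainder is 1, round up to i = 5. First occurrence in the window: #6 on 2042-12-19 (5×11 = 55 days in).
2043-05-24 is 211 days after the start; 211 ÷ 11 = 19 remainder 2. Last occurrence in the window: #20 on 2043-05-22.
Occurrences #6 through #20: 15 in total.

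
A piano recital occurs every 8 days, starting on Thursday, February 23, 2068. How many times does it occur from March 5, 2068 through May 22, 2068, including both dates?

10

Occurrences land 8·i days after February 23, 2068 for i = 0, 1, 2, …
March 5, 2068 is 11 days after the start; 11 ÷ 8 = 1 remainder 3; since the remainder is 3, round up to i = 2. First occurrence in the window: #3 on March 10, 2068 (2×8 = 16 days in).
May 22, 2068 is 89 days after the start; 89 ÷ 8 = 11 remainder 1. Last occurrence in the window: #12 on May 21, 2068.
Occurrences #3 through #12: 10 in total.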